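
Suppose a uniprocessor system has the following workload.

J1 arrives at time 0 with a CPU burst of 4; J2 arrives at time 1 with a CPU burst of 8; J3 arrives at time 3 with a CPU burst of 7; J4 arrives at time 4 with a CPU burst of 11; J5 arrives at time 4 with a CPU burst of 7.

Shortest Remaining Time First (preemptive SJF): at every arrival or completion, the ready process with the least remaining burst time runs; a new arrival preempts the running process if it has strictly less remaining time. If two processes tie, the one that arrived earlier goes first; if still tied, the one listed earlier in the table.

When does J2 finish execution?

26

Timeline: | J1 0-4 | J3 4-11 | J5 11-18 | J2 18-26 | J4 26-37 |
Completion: J1=4  J2=26  J3=11  J4=37  J5=18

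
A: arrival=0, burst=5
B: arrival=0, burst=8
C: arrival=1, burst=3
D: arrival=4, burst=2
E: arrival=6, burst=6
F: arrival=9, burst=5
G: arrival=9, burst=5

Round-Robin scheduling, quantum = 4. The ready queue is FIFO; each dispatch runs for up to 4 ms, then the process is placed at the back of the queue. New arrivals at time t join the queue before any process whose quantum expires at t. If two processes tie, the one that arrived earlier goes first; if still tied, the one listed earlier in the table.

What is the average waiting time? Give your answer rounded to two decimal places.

Timeline: | A 0-4 | B 4-8 | C 8-11 | D 11-13 | A 13-14 | E 14-18 | B 18-22 | F 22-26 | G 26-30 | E 30-32 | F 32-33 | G 33-34 |
Completion: A=14  B=22  C=11  D=13  E=32  F=33  G=34
Waiting times: A=9, B=14, C=7, D=7, E=20, F=19, G=20
Average waiting = (9+14+7+7+20+19+20) / 7 = 96/7 = 13.71

13.71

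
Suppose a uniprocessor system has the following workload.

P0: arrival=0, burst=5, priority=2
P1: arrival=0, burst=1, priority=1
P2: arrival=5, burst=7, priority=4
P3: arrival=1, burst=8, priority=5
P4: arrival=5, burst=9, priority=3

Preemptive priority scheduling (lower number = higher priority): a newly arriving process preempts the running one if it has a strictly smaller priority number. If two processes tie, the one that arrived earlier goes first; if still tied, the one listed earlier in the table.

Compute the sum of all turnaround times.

Gantt: | P1 0-1 | P0 1-6 | P4 6-15 | P2 15-22 | P3 22-30 |
Completion: P0=6  P1=1  P2=22  P3=30  P4=15
Turnaround = completion − arrival: P0=6, P1=1, P2=17, P3=29, P4=10
Total turnaround = 6 + 1 + 17 + 29 + 10 = 63

63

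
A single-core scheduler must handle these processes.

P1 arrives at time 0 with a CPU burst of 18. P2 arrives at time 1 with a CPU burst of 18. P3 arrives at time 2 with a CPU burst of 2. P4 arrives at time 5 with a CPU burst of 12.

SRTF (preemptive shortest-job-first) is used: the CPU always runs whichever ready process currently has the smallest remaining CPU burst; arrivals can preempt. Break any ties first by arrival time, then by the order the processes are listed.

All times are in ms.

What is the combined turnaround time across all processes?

95

Timeline: | P1 0-2 | P3 2-4 | P1 4-5 | P4 5-17 | P1 17-32 | P2 32-50 |
Completion: P1=32  P2=50  P3=4  P4=17
Turnaround (C−A): P1=32  P2=49  P3=2  P4=12
Turnaround = completion − arrival: P1=32, P2=49, P3=2, P4=12
Total turnaround = 32 + 49 + 2 + 12 = 95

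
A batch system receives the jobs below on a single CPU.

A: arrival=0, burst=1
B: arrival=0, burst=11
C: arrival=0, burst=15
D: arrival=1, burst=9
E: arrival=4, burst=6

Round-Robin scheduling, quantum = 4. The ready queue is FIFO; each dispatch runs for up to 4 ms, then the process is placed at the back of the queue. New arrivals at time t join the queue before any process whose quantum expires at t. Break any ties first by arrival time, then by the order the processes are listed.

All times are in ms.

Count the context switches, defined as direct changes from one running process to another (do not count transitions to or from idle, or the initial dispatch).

12

Gantt: | A 0-1 | B 1-5 | C 5-9 | D 9-13 | E 13-17 | B 17-21 | C 21-25 | D 25-29 | E 29-31 | B 31-34 | C 34-38 | D 38-39 | C 39-42 |
Completion: A=1  B=34  C=42  D=39  E=31
Turnaround (C−A): A=1  B=34  C=42  D=38  E=27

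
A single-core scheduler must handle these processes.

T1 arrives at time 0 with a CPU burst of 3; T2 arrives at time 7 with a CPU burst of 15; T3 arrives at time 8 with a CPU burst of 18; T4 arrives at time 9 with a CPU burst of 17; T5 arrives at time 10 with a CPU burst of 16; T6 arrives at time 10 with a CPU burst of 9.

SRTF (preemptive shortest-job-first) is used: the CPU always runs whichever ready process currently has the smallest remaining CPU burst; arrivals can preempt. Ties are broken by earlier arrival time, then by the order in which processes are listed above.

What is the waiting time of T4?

38

Gantt: | T1 0-3 | idle 3-7 | T2 7-10 | T6 10-19 | T2 19-31 | T5 31-47 | T4 47-64 | T3 64-82 |
Completion: T1=3  T2=31  T3=82  T4=64  T5=47  T6=19
Turnaround (C−A): T1=3  T2=24  T3=74  T4=55  T5=37  T6=9
Waiting(T4) = turnaround − burst = 55 − 17 = 38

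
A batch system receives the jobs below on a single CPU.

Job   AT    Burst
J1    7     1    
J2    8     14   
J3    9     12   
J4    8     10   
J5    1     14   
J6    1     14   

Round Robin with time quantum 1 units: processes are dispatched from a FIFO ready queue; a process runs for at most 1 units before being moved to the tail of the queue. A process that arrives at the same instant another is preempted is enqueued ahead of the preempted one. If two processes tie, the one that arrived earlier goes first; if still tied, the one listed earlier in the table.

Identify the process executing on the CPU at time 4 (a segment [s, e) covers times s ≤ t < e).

Timeline: | idle 0-1 | J5 1-2 | J6 2-3 | J5 3-4 | J6 4-5 | J5 5-6 | J6 6-7 | J5 7-8 | J1 8-9 | J6 9-10 | J2 10-11 | J4 11-12 | J5 12-13 | J3 13-14 | J6 14-15 | J2 15-16 | J4 16-17 | J5 17-18 | J3 18-19 | J6 19-20 | J2 20-21 | J4 21-22 | J5 22-23 | J3 23-24 | J6 24-25 | J2 25-26 | J4 26-27 | J5 27-28 | J3 28-29 | J6 29-30 | J2 30-31 | J4 31-32 | J5 32-33 | J3 33-34 | J6 34-35 | J2 35-36 | J4 36-37 | J5 37-38 | J3 38-39 | J6 39-40 | J2 40-41 | J4 41-42 | J5 42-43 | J3 43-44 | J6 44-45 | J2 45-46 | J4 46-47 | J5 47-48 | J3 48-49 | J6 49-50 | J2 50-51 | J4 51-52 | J5 52-53 | J3 53-54 | J6 54-55 | J2 55-56 | J4 56-57 | J5 57-58 | J3 58-59 | J6 59-60 | J2 60-61 | J3 61-62 | J2 62-63 | J3 63-64 | J2 64-66 |
Completion: J1=9  J2=66  J3=64  J4=57  J5=58  J6=60
Turnaround (C−A): J1=2  J2=58  J3=55  J4=49  J5=57  J6=59

J6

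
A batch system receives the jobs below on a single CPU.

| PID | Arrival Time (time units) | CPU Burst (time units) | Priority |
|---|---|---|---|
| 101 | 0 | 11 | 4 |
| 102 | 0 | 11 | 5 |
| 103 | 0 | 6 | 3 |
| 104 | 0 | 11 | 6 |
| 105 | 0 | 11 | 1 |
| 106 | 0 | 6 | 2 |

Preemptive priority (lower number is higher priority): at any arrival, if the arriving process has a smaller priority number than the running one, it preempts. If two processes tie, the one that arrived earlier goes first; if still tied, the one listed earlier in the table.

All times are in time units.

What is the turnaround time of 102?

45

Timeline: | 105 0-11 | 106 11-17 | 103 17-23 | 101 23-34 | 102 34-45 | 104 45-56 |
Completion: 101=34  102=45  103=23  104=56  105=11  106=17
Turnaround (C−A): 101=34  102=45  103=23  104=56  105=11  106=17
Turnaround(102) = completion − arrival = 45 − 0 = 45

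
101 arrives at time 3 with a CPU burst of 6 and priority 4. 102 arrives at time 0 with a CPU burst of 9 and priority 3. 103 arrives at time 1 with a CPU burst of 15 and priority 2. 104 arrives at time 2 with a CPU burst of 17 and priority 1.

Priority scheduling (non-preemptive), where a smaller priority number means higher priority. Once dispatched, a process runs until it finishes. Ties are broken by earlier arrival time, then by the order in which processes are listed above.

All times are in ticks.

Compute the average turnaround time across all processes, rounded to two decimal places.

29.25

Timeline: | 102 0-9 | 104 9-26 | 103 26-41 | 101 41-47 |
Completion: 101=47  102=9  103=41  104=26
Turnaround times: 101=44, 102=9, 103=40, 104=24
Average turnaround = (44+9+40+24) / 4 = 117/4 = 29.25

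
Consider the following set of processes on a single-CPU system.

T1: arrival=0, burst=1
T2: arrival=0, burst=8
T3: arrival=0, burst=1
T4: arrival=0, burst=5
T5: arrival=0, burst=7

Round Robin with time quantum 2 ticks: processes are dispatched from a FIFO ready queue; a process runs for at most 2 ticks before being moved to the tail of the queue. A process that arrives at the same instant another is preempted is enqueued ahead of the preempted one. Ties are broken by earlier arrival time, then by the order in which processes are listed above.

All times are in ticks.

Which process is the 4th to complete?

Timeline: | T1 0-1 | T2 1-3 | T3 3-4 | T4 4-6 | T5 6-8 | T2 8-10 | T4 10-12 | T5 12-14 | T2 14-16 | T4 16-17 | T5 17-19 | T2 19-21 | T5 21-22 |
Completion: T1=1  T2=21  T3=4  T4=17  T5=22
Turnaround (C−A): T1=1  T2=21  T3=4  T4=17  T5=22
Finish order: T1 → T3 → T4 → T2 → T5

T2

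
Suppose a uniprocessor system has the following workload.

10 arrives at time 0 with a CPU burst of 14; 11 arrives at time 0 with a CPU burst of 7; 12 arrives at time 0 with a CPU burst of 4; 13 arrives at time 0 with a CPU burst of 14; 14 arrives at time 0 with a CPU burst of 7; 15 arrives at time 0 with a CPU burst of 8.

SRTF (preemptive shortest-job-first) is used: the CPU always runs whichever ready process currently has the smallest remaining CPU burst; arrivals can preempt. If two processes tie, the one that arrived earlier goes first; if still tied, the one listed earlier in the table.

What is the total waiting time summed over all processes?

99

Gantt: | 12 0-4 | 11 4-11 | 14 11-18 | 15 18-26 | 10 26-40 | 13 40-54 |
Completion: 10=40  11=11  12=4  13=54  14=18  15=26
Turnaround (C−A): 10=40  11=11  12=4  13=54  14=18  15=26
Waiting = turnaround − burst: 10=26, 11=4, 12=0, 13=40, 14=11, 15=18
Total waiting = 26 + 4 + 0 + 40 + 11 + 18 = 99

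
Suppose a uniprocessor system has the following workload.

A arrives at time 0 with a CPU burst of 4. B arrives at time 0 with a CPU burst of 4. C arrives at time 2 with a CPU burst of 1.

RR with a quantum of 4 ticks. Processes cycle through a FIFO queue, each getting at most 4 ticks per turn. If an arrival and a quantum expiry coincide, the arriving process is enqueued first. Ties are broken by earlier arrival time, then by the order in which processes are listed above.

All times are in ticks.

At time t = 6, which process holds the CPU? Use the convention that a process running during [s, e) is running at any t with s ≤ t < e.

Timeline: | A 0-4 | B 4-8 | C 8-9 |
Completion: A=4  B=8  C=9
Turnaround (C−A): A=4  B=8  C=7

B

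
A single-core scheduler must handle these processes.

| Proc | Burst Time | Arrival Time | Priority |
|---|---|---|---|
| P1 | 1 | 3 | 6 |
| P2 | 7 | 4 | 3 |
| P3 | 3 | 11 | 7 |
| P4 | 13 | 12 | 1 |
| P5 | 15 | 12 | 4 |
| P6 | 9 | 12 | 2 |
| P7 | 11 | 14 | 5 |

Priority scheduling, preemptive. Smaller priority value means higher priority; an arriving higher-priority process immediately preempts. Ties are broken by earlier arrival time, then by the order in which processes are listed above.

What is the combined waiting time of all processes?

Gantt: | idle 0-3 | P1 3-4 | P2 4-11 | P3 11-12 | P4 12-25 | P6 25-34 | P5 34-49 | P7 49-60 | P3 60-62 |
Completion: P1=4  P2=11  P3=62  P4=25  P5=49  P6=34  P7=60
Waiting = turnaround − burst: P1=0, P2=0, P3=48, P4=0, P5=22, P6=13, P7=35
Total waiting = 0 + 0 + 48 + 0 + 22 + 13 + 35 = 118

118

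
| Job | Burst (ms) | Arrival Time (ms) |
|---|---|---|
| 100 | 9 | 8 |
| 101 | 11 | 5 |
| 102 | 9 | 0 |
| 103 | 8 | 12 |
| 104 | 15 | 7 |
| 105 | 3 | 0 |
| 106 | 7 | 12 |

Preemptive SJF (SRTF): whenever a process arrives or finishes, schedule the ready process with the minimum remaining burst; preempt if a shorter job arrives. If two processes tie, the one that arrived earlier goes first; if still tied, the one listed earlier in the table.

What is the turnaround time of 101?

42

Gantt: | 105 0-3 | 102 3-12 | 106 12-19 | 103 19-27 | 100 27-36 | 101 36-47 | 104 47-62 |
Completion: 100=36  101=47  102=12  103=27  104=62  105=3  106=19
Turnaround (C−A): 100=28  101=42  102=12  103=15  104=55  105=3  106=7
Turnaround(101) = completion − arrival = 47 − 5 = 42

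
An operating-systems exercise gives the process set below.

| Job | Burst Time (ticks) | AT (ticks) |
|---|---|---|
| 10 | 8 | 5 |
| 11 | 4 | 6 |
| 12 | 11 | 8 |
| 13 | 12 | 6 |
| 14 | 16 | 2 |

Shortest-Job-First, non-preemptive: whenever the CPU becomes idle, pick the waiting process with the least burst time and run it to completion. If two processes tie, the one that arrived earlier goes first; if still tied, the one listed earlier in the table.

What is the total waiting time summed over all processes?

Schedule: | idle 0-2 | 14 2-18 | 11 18-22 | 10 22-30 | 12 30-41 | 13 41-53 |
Completion: 10=30  11=22  12=41  13=53  14=18
Waiting = turnaround − burst: 10=17, 11=12, 12=22, 13=35, 14=0
Total waiting = 17 + 12 + 22 + 35 + 0 = 86

86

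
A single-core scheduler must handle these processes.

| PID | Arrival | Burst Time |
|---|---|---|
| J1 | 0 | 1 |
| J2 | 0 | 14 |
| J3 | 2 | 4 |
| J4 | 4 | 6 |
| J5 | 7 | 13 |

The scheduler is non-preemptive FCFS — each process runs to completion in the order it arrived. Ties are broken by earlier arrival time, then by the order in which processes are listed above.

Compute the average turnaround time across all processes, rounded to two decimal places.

Timeline: | J1 0-1 | J2 1-15 | J3 15-19 | J4 19-25 | J5 25-38 |
Completion: J1=1  J2=15  J3=19  J4=25  J5=38
Turnaround (C−A): J1=1  J2=15  J3=17  J4=21  J5=31
Turnaround times: J1=1, J2=15, J3=17, J4=21, J5=31
Average turnaround = (1+15+17+21+31) / 5 = 85/5 = 17.00

17.00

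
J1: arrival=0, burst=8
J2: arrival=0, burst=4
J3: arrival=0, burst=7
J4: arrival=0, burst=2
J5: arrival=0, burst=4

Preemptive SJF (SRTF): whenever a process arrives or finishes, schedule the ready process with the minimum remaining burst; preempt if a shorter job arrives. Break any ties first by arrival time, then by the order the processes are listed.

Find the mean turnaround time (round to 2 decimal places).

Timeline: | J4 0-2 | J2 2-6 | J5 6-10 | J3 10-17 | J1 17-25 |
Completion: J1=25  J2=6  J3=17  J4=2  J5=10
Turnaround (C−A): J1=25  J2=6  J3=17  J4=2  J5=10
Turnaround times: J1=25, J2=6, J3=17, J4=2, J5=10
Average turnaround = (25+6+17+2+10) / 5 = 60/5 = 12.00

12.00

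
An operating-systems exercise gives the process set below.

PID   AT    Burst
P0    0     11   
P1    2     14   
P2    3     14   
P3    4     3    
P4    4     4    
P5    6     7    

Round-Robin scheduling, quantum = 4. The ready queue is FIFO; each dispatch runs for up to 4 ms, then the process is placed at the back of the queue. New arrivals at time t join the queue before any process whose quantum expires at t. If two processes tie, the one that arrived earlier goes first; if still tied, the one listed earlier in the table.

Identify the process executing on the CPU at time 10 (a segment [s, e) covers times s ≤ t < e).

P2

Timeline: | P0 0-4 | P1 4-8 | P2 8-12 | P3 12-15 | P4 15-19 | P0 19-23 | P5 23-27 | P1 27-31 | P2 31-35 | P0 35-38 | P5 38-41 | P1 41-45 | P2 45-49 | P1 49-51 | P2 51-53 |
Completion: P0=38  P1=51  P2=53  P3=15  P4=19  P5=41
Turnaround (C−A): P0=38  P1=49  P2=50  P3=11  P4=15  P5=35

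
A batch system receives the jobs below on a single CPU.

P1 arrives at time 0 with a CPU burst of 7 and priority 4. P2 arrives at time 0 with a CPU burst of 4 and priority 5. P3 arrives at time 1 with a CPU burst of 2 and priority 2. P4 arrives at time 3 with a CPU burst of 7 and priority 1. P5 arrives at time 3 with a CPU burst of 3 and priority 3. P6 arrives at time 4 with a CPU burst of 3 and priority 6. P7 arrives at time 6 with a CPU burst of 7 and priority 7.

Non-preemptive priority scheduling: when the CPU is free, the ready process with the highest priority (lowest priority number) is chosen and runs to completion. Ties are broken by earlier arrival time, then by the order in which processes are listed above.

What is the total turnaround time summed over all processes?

121

Timeline: | P1 0-7 | P4 7-14 | P3 14-16 | P5 16-19 | P2 19-23 | P6 23-26 | P7 26-33 |
Completion: P1=7  P2=23  P3=16  P4=14  P5=19  P6=26  P7=33
Turnaround (C−A): P1=7  P2=23  P3=15  P4=11  P5=16  P6=22  P7=27
Turnaround = completion − arrival: P1=7, P2=23, P3=15, P4=11, P5=16, P6=22, P7=27
Total turnaround = 7 + 23 + 15 + 11 + 16 + 22 + 27 = 121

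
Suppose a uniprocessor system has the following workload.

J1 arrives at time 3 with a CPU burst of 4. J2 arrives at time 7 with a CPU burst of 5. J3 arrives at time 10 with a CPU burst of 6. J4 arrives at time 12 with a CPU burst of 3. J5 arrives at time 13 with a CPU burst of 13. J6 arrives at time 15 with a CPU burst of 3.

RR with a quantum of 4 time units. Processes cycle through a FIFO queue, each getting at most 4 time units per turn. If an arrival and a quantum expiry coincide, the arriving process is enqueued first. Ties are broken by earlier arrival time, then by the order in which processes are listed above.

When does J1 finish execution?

7

Gantt: | idle 0-3 | J1 3-7 | J2 7-11 | J3 11-15 | J2 15-16 | J4 16-19 | J5 19-23 | J6 23-26 | J3 26-28 | J5 28-37 |
Completion: J1=7  J2=16  J3=28  J4=19  J5=37  J6=26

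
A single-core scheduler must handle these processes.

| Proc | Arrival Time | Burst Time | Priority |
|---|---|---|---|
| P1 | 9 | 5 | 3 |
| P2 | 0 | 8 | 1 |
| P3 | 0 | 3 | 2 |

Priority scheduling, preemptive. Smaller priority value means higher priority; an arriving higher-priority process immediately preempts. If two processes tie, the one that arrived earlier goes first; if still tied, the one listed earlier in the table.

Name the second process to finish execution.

P3

Timeline: | P2 0-8 | P3 8-11 | P1 11-16 |
Completion: P1=16  P2=8  P3=11
Finish order: P2 → P3 → P1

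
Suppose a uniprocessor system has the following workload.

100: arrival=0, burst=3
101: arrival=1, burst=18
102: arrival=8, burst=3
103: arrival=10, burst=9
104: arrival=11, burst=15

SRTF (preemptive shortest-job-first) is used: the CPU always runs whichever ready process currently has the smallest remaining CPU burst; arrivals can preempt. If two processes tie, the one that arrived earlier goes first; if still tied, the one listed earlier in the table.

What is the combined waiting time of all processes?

Gantt: | 100 0-3 | 101 3-8 | 102 8-11 | 103 11-20 | 101 20-33 | 104 33-48 |
Completion: 100=3  101=33  102=11  103=20  104=48
Turnaround (C−A): 100=3  101=32  102=3  103=10  104=37
Waiting = turnaround − burst: 100=0, 101=14, 102=0, 103=1, 104=22
Total waiting = 0 + 14 + 0 + 1 + 22 = 37

37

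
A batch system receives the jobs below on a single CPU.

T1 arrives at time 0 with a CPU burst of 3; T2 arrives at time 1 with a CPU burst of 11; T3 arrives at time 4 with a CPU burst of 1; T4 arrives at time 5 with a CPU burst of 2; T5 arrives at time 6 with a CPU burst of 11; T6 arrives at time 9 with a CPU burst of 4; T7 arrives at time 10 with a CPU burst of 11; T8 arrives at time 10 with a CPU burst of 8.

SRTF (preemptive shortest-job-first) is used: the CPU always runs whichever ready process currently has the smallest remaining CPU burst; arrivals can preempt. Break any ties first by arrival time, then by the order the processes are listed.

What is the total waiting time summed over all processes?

73

Schedule: | T1 0-3 | T2 3-4 | T3 4-5 | T4 5-7 | T2 7-9 | T6 9-13 | T2 13-21 | T8 21-29 | T5 29-40 | T7 40-51 |
Completion: T1=3  T2=21  T3=5  T4=7  T5=40  T6=13  T7=51  T8=29
Turnaround (C−A): T1=3  T2=20  T3=1  T4=2  T5=34  T6=4  T7=41  T8=19
Waiting = turnaround − burst: T1=0, T2=9, T3=0, T4=0, T5=23, T6=0, T7=30, T8=11
Total waiting = 0 + 9 + 0 + 0 + 23 + 0 + 30 + 11 = 73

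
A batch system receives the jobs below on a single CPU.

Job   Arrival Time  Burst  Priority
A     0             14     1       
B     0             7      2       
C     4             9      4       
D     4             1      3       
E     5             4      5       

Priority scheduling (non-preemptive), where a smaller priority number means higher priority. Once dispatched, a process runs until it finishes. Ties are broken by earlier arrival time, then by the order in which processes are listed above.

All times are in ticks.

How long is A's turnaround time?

Timeline: | A 0-14 | B 14-21 | D 21-22 | C 22-31 | E 31-35 |
Completion: A=14  B=21  C=31  D=22  E=35
Turnaround(A) = completion − arrival = 14 − 0 = 14

14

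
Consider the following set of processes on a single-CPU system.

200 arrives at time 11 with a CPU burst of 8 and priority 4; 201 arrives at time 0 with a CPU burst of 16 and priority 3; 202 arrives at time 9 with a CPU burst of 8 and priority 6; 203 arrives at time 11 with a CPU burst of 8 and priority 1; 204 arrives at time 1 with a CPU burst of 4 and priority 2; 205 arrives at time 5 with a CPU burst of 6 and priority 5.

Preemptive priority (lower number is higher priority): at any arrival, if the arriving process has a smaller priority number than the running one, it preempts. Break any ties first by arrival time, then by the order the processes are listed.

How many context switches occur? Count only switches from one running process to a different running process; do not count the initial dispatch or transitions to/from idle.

Timeline: | 201 0-1 | 204 1-5 | 201 5-11 | 203 11-19 | 201 19-28 | 200 28-36 | 205 36-42 | 202 42-50 |
Completion: 200=36  201=28  202=50  203=19  204=5  205=42

7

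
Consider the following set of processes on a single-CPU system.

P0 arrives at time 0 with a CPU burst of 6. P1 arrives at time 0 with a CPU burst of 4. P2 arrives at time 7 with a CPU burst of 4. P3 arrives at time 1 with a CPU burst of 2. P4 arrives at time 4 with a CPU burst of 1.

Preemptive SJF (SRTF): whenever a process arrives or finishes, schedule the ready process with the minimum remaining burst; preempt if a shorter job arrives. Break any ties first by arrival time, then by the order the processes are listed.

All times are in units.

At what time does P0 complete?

Timeline: | P1 0-1 | P3 1-3 | P1 3-4 | P4 4-5 | P1 5-7 | P2 7-11 | P0 11-17 |
Completion: P0=17  P1=7  P2=11  P3=3  P4=5

17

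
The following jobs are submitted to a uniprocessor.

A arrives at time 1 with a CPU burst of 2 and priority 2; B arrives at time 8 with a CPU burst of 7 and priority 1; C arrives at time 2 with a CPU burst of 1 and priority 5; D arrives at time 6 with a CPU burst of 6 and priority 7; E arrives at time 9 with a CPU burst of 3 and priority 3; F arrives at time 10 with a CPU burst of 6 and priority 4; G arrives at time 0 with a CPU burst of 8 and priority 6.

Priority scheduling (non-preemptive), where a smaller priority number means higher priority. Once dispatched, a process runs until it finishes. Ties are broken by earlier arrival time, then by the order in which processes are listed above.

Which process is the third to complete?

A

Gantt: | G 0-8 | B 8-15 | A 15-17 | E 17-20 | F 20-26 | C 26-27 | D 27-33 |
Completion: A=17  B=15  C=27  D=33  E=20  F=26  G=8
Finish order: G → B → A → E → F → C → D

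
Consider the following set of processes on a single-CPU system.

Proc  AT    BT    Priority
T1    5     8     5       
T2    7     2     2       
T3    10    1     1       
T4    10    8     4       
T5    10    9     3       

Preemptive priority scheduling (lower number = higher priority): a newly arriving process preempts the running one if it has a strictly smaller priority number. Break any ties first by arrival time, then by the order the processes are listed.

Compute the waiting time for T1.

20

Timeline: | idle 0-5 | T1 5-7 | T2 7-9 | T1 9-10 | T3 10-11 | T5 11-20 | T4 20-28 | T1 28-33 |
Completion: T1=33  T2=9  T3=11  T4=28  T5=20
Turnaround (C−A): T1=28  T2=2  T3=1  T4=18  T5=10
Waiting(T1) = turnaround − burst = 28 − 8 = 20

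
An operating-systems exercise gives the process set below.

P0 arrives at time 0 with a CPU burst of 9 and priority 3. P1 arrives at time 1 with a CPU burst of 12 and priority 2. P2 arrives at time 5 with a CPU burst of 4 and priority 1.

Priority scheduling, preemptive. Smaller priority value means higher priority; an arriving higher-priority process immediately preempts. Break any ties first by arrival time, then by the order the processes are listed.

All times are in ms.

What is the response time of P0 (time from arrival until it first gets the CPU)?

0

Gantt: | P0 0-1 | P1 1-5 | P2 5-9 | P1 9-17 | P0 17-25 |
Completion: P0=25  P1=17  P2=9
Turnaround (C−A): P0=25  P1=16  P2=4
Response(P0) = first start − arrival = 0 − 0 = 0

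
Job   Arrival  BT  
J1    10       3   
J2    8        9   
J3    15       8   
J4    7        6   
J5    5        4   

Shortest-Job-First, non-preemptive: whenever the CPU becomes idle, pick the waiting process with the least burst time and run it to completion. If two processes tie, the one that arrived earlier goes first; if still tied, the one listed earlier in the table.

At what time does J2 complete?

Gantt: | idle 0-5 | J5 5-9 | J4 9-15 | J1 15-18 | J3 18-26 | J2 26-35 |
Completion: J1=18  J2=35  J3=26  J4=15  J5=9

35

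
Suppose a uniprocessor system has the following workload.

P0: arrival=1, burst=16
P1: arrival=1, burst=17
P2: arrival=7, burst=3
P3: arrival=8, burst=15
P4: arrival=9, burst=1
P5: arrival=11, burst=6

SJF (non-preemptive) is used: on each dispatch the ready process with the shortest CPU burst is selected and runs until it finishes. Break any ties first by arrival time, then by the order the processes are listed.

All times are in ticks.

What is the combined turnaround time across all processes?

147

Gantt: | idle 0-1 | P0 1-17 | P4 17-18 | P2 18-21 | P5 21-27 | P3 27-42 | P1 42-59 |
Completion: P0=17  P1=59  P2=21  P3=42  P4=18  P5=27
Turnaround (C−A): P0=16  P1=58  P2=14  P3=34  P4=9  P5=16
Turnaround = completion − arrival: P0=16, P1=58, P2=14, P3=34, P4=9, P5=16
Total turnaround = 16 + 58 + 14 + 34 + 9 + 16 = 147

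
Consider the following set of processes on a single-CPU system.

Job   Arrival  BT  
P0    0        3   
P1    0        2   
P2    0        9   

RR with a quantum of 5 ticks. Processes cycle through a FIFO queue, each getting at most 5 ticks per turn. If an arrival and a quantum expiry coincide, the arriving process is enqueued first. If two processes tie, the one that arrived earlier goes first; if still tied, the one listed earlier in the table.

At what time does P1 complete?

Schedule: | P0 0-3 | P1 3-5 | P2 5-14 |
Completion: P0=3  P1=5  P2=14

5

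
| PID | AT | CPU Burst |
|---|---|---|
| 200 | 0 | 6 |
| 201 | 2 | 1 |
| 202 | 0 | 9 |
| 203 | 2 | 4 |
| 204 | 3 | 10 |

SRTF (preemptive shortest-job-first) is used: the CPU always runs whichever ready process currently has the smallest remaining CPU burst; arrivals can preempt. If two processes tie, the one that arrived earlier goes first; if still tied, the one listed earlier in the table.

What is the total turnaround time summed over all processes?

64

Schedule: | 200 0-2 | 201 2-3 | 200 3-7 | 203 7-11 | 202 11-20 | 204 20-30 |
Completion: 200=7  201=3  202=20  203=11  204=30
Turnaround (C−A): 200=7  201=1  202=20  203=9  204=27
Turnaround = completion − arrival: 200=7, 201=1, 202=20, 203=9, 204=27
Total turnaround = 7 + 1 + 20 + 9 + 27 = 64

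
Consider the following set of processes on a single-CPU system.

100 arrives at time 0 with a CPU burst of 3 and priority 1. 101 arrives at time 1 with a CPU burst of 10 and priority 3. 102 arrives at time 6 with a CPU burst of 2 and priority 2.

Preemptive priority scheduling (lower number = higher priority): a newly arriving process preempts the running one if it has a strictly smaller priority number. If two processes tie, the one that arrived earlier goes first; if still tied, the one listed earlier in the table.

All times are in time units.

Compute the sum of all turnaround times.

Timeline: | 100 0-3 | 101 3-6 | 102 6-8 | 101 8-15 |
Completion: 100=3  101=15  102=8
Turnaround = completion − arrival: 100=3, 101=14, 102=2
Total turnaround = 3 + 14 + 2 = 19

19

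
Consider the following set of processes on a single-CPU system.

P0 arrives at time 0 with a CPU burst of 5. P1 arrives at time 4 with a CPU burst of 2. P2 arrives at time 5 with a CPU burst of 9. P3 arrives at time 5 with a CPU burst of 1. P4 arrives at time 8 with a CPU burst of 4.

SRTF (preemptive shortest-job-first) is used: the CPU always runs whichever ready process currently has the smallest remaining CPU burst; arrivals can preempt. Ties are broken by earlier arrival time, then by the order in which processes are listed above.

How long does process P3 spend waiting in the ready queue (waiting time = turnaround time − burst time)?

0

Schedule: | P0 0-5 | P3 5-6 | P1 6-8 | P4 8-12 | P2 12-21 |
Completion: P0=5  P1=8  P2=21  P3=6  P4=12
Turnaround (C−A): P0=5  P1=4  P2=16  P3=1  P4=4
Waiting(P3) = turnaround − burst = 1 − 1 = 0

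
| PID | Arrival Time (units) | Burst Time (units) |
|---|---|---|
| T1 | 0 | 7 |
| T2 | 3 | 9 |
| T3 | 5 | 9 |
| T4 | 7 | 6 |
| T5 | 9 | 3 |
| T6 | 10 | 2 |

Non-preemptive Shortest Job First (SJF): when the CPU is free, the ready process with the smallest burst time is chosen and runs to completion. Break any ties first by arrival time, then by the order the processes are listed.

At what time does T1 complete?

7

Gantt: | T1 0-7 | T4 7-13 | T6 13-15 | T5 15-18 | T2 18-27 | T3 27-36 |
Completion: T1=7  T2=27  T3=36  T4=13  T5=18  T6=15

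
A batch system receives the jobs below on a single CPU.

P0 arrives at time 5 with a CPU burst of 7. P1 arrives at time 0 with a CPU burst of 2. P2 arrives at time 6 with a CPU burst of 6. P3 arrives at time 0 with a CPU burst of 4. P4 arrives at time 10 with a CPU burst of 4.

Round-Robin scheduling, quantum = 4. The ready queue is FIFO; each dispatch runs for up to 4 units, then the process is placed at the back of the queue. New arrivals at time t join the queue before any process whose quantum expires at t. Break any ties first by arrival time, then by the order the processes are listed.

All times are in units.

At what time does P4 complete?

18

Schedule: | P1 0-2 | P3 2-6 | P0 6-10 | P2 10-14 | P4 14-18 | P0 18-21 | P2 21-23 |
Completion: P0=21  P1=2  P2=23  P3=6  P4=18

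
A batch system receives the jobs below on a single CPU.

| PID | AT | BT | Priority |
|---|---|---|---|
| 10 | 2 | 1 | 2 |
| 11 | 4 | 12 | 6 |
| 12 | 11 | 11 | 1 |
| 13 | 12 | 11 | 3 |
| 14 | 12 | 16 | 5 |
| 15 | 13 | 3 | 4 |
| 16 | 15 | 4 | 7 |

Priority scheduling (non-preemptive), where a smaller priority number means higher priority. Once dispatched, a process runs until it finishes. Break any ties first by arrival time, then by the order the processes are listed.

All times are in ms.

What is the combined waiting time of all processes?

116

Schedule: | idle 0-2 | 10 2-3 | idle 3-4 | 11 4-16 | 12 16-27 | 13 27-38 | 15 38-41 | 14 41-57 | 16 57-61 |
Completion: 10=3  11=16  12=27  13=38  14=57  15=41  16=61
Turnaround (C−A): 10=1  11=12  12=16  13=26  14=45  15=28  16=46
Waiting = turnaround − burst: 10=0, 11=0, 12=5, 13=15, 14=29, 15=25, 16=42
Total waiting = 0 + 0 + 5 + 15 + 29 + 25 + 42 = 116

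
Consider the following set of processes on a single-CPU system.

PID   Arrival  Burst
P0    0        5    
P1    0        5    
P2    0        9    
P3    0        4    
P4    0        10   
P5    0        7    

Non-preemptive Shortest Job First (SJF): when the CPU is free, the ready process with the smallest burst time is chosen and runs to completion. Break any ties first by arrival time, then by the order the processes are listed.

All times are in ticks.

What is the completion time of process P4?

40

Schedule: | P3 0-4 | P0 4-9 | P1 9-14 | P5 14-21 | P2 21-30 | P4 30-40 |
Completion: P0=9  P1=14  P2=30  P3=4  P4=40  P5=21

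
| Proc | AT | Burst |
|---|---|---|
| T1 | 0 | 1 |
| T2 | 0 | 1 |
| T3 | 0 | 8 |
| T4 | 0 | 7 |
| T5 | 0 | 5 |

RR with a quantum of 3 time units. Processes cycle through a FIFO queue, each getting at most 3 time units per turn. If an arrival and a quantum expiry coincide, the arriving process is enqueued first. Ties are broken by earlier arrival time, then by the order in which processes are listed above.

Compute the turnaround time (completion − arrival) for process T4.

Gantt: | T1 0-1 | T2 1-2 | T3 2-5 | T4 5-8 | T5 8-11 | T3 11-14 | T4 14-17 | T5 17-19 | T3 19-21 | T4 21-22 |
Completion: T1=1  T2=2  T3=21  T4=22  T5=19
Turnaround(T4) = completion − arrival = 22 − 0 = 22

22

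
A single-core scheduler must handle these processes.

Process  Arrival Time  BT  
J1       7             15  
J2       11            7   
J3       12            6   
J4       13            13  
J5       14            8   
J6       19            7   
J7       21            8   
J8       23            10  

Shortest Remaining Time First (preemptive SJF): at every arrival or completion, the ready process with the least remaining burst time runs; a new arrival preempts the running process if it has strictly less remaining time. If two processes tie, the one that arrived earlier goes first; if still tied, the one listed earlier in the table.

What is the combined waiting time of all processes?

171

Timeline: | idle 0-7 | J1 7-11 | J2 11-18 | J3 18-24 | J6 24-31 | J5 31-39 | J7 39-47 | J8 47-57 | J1 57-68 | J4 68-81 |
Completion: J1=68  J2=18  J3=24  J4=81  J5=39  J6=31  J7=47  J8=57
Waiting = turnaround − burst: J1=46, J2=0, J3=6, J4=55, J5=17, J6=5, J7=18, J8=24
Total waiting = 46 + 0 + 6 + 55 + 17 + 5 + 18 + 24 = 171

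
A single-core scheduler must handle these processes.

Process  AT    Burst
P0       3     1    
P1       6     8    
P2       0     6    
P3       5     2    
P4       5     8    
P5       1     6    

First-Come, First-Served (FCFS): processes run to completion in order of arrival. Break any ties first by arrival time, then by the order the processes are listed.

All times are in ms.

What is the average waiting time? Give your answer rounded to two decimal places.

8.17

Gantt: | P2 0-6 | P5 6-12 | P0 12-13 | P3 13-15 | P4 15-23 | P1 23-31 |
Completion: P0=13  P1=31  P2=6  P3=15  P4=23  P5=12
Waiting times: P0=9, P1=17, P2=0, P3=8, P4=10, P5=5
Average waiting = (9+17+0+8+10+5) / 6 = 49/6 = 8.17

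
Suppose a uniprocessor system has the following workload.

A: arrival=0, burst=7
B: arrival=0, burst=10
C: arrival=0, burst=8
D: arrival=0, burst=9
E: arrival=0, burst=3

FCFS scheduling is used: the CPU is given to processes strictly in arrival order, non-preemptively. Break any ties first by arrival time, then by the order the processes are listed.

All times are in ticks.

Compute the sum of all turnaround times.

120

Gantt: | A 0-7 | B 7-17 | C 17-25 | D 25-34 | E 34-37 |
Completion: A=7  B=17  C=25  D=34  E=37
Turnaround (C−A): A=7  B=17  C=25  D=34  E=37
Turnaround = completion − arrival: A=7, B=17, C=25, D=34, E=37
Total turnaround = 7 + 17 + 25 + 34 + 37 = 120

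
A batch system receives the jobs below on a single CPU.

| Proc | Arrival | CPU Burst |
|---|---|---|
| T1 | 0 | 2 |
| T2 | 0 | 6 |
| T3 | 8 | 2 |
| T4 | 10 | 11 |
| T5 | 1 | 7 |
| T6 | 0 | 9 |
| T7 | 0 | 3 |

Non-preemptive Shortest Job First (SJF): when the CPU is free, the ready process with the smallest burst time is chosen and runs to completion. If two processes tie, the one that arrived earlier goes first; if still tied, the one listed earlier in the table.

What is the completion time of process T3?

Schedule: | T1 0-2 | T7 2-5 | T2 5-11 | T3 11-13 | T5 13-20 | T6 20-29 | T4 29-40 |
Completion: T1=2  T2=11  T3=13  T4=40  T5=20  T6=29  T7=5
Turnaround (C−A): T1=2  T2=11  T3=5  T4=30  T5=19  T6=29  T7=5

13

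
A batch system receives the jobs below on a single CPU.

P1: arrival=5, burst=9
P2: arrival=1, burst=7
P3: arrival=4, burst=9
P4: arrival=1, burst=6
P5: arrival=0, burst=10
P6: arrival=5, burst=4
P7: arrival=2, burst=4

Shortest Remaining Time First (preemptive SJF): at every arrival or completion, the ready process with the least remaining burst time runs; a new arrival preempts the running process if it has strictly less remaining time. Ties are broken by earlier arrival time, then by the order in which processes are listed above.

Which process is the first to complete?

Schedule: | P5 0-1 | P4 1-2 | P7 2-6 | P6 6-10 | P4 10-15 | P2 15-22 | P5 22-31 | P3 31-40 | P1 40-49 |
Completion: P1=49  P2=22  P3=40  P4=15  P5=31  P6=10  P7=6
Finish order: P7 → P6 → P4 → P2 → P5 → P3 → P1

P7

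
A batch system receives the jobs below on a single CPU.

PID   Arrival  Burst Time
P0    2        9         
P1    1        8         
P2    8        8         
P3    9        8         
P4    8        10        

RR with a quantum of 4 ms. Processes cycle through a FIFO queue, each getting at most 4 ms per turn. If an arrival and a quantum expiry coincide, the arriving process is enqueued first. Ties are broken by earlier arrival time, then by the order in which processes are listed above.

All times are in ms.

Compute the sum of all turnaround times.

145

Gantt: | idle 0-1 | P1 1-5 | P0 5-9 | P1 9-13 | P2 13-17 | P4 17-21 | P3 21-25 | P0 25-29 | P2 29-33 | P4 33-37 | P3 37-41 | P0 41-42 | P4 42-44 |
Completion: P0=42  P1=13  P2=33  P3=41  P4=44
Turnaround = completion − arrival: P0=40, P1=12, P2=25, P3=32, P4=36
Total turnaround = 40 + 12 + 25 + 32 + 36 = 145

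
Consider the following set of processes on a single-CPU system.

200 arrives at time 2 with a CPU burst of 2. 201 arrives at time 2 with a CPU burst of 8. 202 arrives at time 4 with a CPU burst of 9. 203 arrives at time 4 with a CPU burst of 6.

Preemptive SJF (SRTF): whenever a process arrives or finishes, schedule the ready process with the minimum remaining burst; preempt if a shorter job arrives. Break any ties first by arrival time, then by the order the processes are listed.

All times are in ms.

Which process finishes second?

Gantt: | idle 0-2 | 200 2-4 | 203 4-10 | 201 10-18 | 202 18-27 |
Completion: 200=4  201=18  202=27  203=10
Turnaround (C−A): 200=2  201=16  202=23  203=6
Finish order: 200 → 203 → 201 → 202

203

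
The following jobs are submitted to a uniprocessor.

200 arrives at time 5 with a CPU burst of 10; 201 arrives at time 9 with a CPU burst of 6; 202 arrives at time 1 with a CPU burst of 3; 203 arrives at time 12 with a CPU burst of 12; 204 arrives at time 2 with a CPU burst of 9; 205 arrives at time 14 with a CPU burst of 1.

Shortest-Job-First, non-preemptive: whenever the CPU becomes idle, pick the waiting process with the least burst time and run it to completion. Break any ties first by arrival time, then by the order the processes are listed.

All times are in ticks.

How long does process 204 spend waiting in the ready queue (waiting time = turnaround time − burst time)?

2

Timeline: | idle 0-1 | 202 1-4 | 204 4-13 | 201 13-19 | 205 19-20 | 200 20-30 | 203 30-42 |
Completion: 200=30  201=19  202=4  203=42  204=13  205=20
Turnaround (C−A): 200=25  201=10  202=3  203=30  204=11  205=6
Waiting(204) = turnaround − burst = 11 − 9 = 2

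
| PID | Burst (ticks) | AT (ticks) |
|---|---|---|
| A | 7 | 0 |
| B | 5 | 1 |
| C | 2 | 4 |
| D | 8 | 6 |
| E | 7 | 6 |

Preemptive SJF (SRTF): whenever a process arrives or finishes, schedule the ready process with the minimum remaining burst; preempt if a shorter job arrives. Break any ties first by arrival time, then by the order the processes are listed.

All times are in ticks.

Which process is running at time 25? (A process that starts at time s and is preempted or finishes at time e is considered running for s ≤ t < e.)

D

Timeline: | A 0-1 | B 1-6 | C 6-8 | A 8-14 | E 14-21 | D 21-29 |
Completion: A=14  B=6  C=8  D=29  E=21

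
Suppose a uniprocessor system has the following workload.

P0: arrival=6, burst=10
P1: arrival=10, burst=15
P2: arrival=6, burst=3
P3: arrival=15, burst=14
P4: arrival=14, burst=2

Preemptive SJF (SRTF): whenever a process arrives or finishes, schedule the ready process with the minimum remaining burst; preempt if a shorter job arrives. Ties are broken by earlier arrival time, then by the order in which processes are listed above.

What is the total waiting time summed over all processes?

36

Gantt: | idle 0-6 | P2 6-9 | P0 9-14 | P4 14-16 | P0 16-21 | P3 21-35 | P1 35-50 |
Completion: P0=21  P1=50  P2=9  P3=35  P4=16
Waiting = turnaround − burst: P0=5, P1=25, P2=0, P3=6, P4=0
Total waiting = 5 + 25 + 0 + 6 + 0 = 36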